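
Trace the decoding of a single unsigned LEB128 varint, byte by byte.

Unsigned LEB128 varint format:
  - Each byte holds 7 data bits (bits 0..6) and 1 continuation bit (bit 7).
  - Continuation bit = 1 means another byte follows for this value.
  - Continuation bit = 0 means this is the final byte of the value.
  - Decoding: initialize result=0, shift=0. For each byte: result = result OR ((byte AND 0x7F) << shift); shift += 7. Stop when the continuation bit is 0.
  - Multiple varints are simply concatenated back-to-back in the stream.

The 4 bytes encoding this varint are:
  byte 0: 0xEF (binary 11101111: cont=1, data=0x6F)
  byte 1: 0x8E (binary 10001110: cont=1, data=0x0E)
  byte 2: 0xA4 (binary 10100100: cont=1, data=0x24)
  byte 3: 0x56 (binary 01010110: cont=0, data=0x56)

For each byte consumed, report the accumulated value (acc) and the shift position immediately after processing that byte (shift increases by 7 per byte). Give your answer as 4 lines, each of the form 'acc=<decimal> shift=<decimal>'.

byte 0=0xEF: payload=0x6F=111, contrib = 111<<0 = 111; acc -> 111, shift -> 7
byte 1=0x8E: payload=0x0E=14, contrib = 14<<7 = 1792; acc -> 1903, shift -> 14
byte 2=0xA4: payload=0x24=36, contrib = 36<<14 = 589824; acc -> 591727, shift -> 21
byte 3=0x56: payload=0x56=86, contrib = 86<<21 = 180355072; acc -> 180946799, shift -> 28

Answer: acc=111 shift=7
acc=1903 shift=14
acc=591727 shift=21
acc=180946799 shift=28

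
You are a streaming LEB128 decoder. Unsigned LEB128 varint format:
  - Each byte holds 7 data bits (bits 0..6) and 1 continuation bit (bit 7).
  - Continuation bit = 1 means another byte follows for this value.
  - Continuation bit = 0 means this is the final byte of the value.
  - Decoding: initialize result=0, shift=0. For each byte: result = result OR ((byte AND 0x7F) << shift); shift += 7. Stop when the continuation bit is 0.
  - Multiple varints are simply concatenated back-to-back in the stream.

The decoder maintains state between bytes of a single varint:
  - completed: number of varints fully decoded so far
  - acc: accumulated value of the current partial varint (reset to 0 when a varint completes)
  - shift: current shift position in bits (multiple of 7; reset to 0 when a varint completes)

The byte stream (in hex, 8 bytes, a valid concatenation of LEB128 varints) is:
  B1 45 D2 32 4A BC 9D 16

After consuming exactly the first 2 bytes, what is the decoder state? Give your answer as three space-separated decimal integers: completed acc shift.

Answer: 1 0 0

Derivation:
byte[0]=0xB1 cont=1 payload=0x31: acc |= 49<<0 -> completed=0 acc=49 shift=7
byte[1]=0x45 cont=0 payload=0x45: varint #1 complete (value=8881); reset -> completed=1 acc=0 shift=0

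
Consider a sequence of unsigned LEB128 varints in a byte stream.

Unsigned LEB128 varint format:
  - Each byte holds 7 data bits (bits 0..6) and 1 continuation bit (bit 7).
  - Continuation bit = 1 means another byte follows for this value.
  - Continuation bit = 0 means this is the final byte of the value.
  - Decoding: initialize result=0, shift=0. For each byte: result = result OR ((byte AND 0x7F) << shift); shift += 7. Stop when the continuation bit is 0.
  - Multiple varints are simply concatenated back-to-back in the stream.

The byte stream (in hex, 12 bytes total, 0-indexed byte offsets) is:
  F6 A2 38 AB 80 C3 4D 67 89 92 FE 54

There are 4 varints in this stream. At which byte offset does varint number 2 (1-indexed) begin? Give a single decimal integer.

  byte[0]=0xF6 cont=1 payload=0x76=118: acc |= 118<<0 -> acc=118 shift=7
  byte[1]=0xA2 cont=1 payload=0x22=34: acc |= 34<<7 -> acc=4470 shift=14
  byte[2]=0x38 cont=0 payload=0x38=56: acc |= 56<<14 -> acc=921974 shift=21 [end]
Varint 1: bytes[0:3] = F6 A2 38 -> value 921974 (3 byte(s))
  byte[3]=0xAB cont=1 payload=0x2B=43: acc |= 43<<0 -> acc=43 shift=7
  byte[4]=0x80 cont=1 payload=0x00=0: acc |= 0<<7 -> acc=43 shift=14
  byte[5]=0xC3 cont=1 payload=0x43=67: acc |= 67<<14 -> acc=1097771 shift=21
  byte[6]=0x4D cont=0 payload=0x4D=77: acc |= 77<<21 -> acc=162578475 shift=28 [end]
Varint 2: bytes[3:7] = AB 80 C3 4D -> value 162578475 (4 byte(s))
  byte[7]=0x67 cont=0 payload=0x67=103: acc |= 103<<0 -> acc=103 shift=7 [end]
Varint 3: bytes[7:8] = 67 -> value 103 (1 byte(s))
  byte[8]=0x89 cont=1 payload=0x09=9: acc |= 9<<0 -> acc=9 shift=7
  byte[9]=0x92 cont=1 payload=0x12=18: acc |= 18<<7 -> acc=2313 shift=14
  byte[10]=0xFE cont=1 payload=0x7E=126: acc |= 126<<14 -> acc=2066697 shift=21
  byte[11]=0x54 cont=0 payload=0x54=84: acc |= 84<<21 -> acc=178227465 shift=28 [end]
Varint 4: bytes[8:12] = 89 92 FE 54 -> value 178227465 (4 byte(s))

Answer: 3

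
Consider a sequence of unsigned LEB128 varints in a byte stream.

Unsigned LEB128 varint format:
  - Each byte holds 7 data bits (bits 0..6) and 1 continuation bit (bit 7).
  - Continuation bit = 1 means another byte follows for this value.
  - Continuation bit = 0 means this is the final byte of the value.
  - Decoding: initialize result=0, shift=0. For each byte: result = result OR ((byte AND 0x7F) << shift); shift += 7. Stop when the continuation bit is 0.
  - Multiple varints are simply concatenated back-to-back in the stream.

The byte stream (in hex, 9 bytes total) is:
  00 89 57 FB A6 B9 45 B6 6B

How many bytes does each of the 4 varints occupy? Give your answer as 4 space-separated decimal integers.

Answer: 1 2 4 2

Derivation:
  byte[0]=0x00 cont=0 payload=0x00=0: acc |= 0<<0 -> acc=0 shift=7 [end]
Varint 1: bytes[0:1] = 00 -> value 0 (1 byte(s))
  byte[1]=0x89 cont=1 payload=0x09=9: acc |= 9<<0 -> acc=9 shift=7
  byte[2]=0x57 cont=0 payload=0x57=87: acc |= 87<<7 -> acc=11145 shift=14 [end]
Varint 2: bytes[1:3] = 89 57 -> value 11145 (2 byte(s))
  byte[3]=0xFB cont=1 payload=0x7B=123: acc |= 123<<0 -> acc=123 shift=7
  byte[4]=0xA6 cont=1 payload=0x26=38: acc |= 38<<7 -> acc=4987 shift=14
  byte[5]=0xB9 cont=1 payload=0x39=57: acc |= 57<<14 -> acc=938875 shift=21
  byte[6]=0x45 cont=0 payload=0x45=69: acc |= 69<<21 -> acc=145642363 shift=28 [end]
Varint 3: bytes[3:7] = FB A6 B9 45 -> value 145642363 (4 byte(s))
  byte[7]=0xB6 cont=1 payload=0x36=54: acc |= 54<<0 -> acc=54 shift=7
  byte[8]=0x6B cont=0 payload=0x6B=107: acc |= 107<<7 -> acc=13750 shift=14 [end]
Varint 4: bytes[7:9] = B6 6B -> value 13750 (2 byte(s))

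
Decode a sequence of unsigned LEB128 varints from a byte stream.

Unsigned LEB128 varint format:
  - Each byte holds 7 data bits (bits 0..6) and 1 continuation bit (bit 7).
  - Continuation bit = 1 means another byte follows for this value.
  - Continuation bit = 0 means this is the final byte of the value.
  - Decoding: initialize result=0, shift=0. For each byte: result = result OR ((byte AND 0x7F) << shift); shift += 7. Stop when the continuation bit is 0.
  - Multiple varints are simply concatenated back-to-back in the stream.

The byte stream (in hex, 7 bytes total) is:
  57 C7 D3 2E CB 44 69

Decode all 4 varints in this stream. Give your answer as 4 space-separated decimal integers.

Answer: 87 764359 8779 105

Derivation:
  byte[0]=0x57 cont=0 payload=0x57=87: acc |= 87<<0 -> acc=87 shift=7 [end]
Varint 1: bytes[0:1] = 57 -> value 87 (1 byte(s))
  byte[1]=0xC7 cont=1 payload=0x47=71: acc |= 71<<0 -> acc=71 shift=7
  byte[2]=0xD3 cont=1 payload=0x53=83: acc |= 83<<7 -> acc=10695 shift=14
  byte[3]=0x2E cont=0 payload=0x2E=46: acc |= 46<<14 -> acc=764359 shift=21 [end]
Varint 2: bytes[1:4] = C7 D3 2E -> value 764359 (3 byte(s))
  byte[4]=0xCB cont=1 payload=0x4B=75: acc |= 75<<0 -> acc=75 shift=7
  byte[5]=0x44 cont=0 payload=0x44=68: acc |= 68<<7 -> acc=8779 shift=14 [end]
Varint 3: bytes[4:6] = CB 44 -> value 8779 (2 byte(s))
  byte[6]=0x69 cont=0 payload=0x69=105: acc |= 105<<0 -> acc=105 shift=7 [end]
Varint 4: bytes[6:7] = 69 -> value 105 (1 byte(s))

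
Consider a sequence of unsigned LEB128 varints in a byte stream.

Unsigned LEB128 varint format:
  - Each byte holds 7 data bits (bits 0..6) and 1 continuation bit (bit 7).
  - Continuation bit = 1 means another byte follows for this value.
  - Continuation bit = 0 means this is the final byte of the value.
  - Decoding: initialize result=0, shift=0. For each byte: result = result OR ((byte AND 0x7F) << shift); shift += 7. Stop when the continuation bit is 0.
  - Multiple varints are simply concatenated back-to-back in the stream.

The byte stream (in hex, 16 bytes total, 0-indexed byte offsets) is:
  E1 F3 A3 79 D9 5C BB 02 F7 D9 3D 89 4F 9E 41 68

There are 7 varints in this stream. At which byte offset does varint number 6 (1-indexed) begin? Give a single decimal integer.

Answer: 13

Derivation:
  byte[0]=0xE1 cont=1 payload=0x61=97: acc |= 97<<0 -> acc=97 shift=7
  byte[1]=0xF3 cont=1 payload=0x73=115: acc |= 115<<7 -> acc=14817 shift=14
  byte[2]=0xA3 cont=1 payload=0x23=35: acc |= 35<<14 -> acc=588257 shift=21
  byte[3]=0x79 cont=0 payload=0x79=121: acc |= 121<<21 -> acc=254343649 shift=28 [end]
Varint 1: bytes[0:4] = E1 F3 A3 79 -> value 254343649 (4 byte(s))
  byte[4]=0xD9 cont=1 payload=0x59=89: acc |= 89<<0 -> acc=89 shift=7
  byte[5]=0x5C cont=0 payload=0x5C=92: acc |= 92<<7 -> acc=11865 shift=14 [end]
Varint 2: bytes[4:6] = D9 5C -> value 11865 (2 byte(s))
  byte[6]=0xBB cont=1 payload=0x3B=59: acc |= 59<<0 -> acc=59 shift=7
  byte[7]=0x02 cont=0 payload=0x02=2: acc |= 2<<7 -> acc=315 shift=14 [end]
Varint 3: bytes[6:8] = BB 02 -> value 315 (2 byte(s))
  byte[8]=0xF7 cont=1 payload=0x77=119: acc |= 119<<0 -> acc=119 shift=7
  byte[9]=0xD9 cont=1 payload=0x59=89: acc |= 89<<7 -> acc=11511 shift=14
  byte[10]=0x3D cont=0 payload=0x3D=61: acc |= 61<<14 -> acc=1010935 shift=21 [end]
Varint 4: bytes[8:11] = F7 D9 3D -> value 1010935 (3 byte(s))
  byte[11]=0x89 cont=1 payload=0x09=9: acc |= 9<<0 -> acc=9 shift=7
  byte[12]=0x4F cont=0 payload=0x4F=79: acc |= 79<<7 -> acc=10121 shift=14 [end]
Varint 5: bytes[11:13] = 89 4F -> value 10121 (2 byte(s))
  byte[13]=0x9E cont=1 payload=0x1E=30: acc |= 30<<0 -> acc=30 shift=7
  byte[14]=0x41 cont=0 payload=0x41=65: acc |= 65<<7 -> acc=8350 shift=14 [end]
Varint 6: bytes[13:15] = 9E 41 -> value 8350 (2 byte(s))
  byte[15]=0x68 cont=0 payload=0x68=104: acc |= 104<<0 -> acc=104 shift=7 [end]
Varint 7: bytes[15:16] = 68 -> value 104 (1 byte(s))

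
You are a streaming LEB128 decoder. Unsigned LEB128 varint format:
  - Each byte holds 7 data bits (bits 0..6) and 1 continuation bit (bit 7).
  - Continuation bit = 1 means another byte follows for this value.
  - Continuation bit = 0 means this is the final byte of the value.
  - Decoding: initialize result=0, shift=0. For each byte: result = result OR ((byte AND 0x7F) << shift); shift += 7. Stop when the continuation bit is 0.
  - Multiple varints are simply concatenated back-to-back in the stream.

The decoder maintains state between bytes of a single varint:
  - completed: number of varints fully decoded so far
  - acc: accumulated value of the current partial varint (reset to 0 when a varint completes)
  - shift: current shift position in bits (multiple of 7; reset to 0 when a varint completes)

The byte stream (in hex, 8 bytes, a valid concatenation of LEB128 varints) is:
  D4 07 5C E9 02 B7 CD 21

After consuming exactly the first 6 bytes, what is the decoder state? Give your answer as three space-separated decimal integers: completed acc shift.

Answer: 3 55 7

Derivation:
byte[0]=0xD4 cont=1 payload=0x54: acc |= 84<<0 -> completed=0 acc=84 shift=7
byte[1]=0x07 cont=0 payload=0x07: varint #1 complete (value=980); reset -> completed=1 acc=0 shift=0
byte[2]=0x5C cont=0 payload=0x5C: varint #2 complete (value=92); reset -> completed=2 acc=0 shift=0
byte[3]=0xE9 cont=1 payload=0x69: acc |= 105<<0 -> completed=2 acc=105 shift=7
byte[4]=0x02 cont=0 payload=0x02: varint #3 complete (value=361); reset -> completed=3 acc=0 shift=0
byte[5]=0xB7 cont=1 payload=0x37: acc |= 55<<0 -> completed=3 acc=55 shift=7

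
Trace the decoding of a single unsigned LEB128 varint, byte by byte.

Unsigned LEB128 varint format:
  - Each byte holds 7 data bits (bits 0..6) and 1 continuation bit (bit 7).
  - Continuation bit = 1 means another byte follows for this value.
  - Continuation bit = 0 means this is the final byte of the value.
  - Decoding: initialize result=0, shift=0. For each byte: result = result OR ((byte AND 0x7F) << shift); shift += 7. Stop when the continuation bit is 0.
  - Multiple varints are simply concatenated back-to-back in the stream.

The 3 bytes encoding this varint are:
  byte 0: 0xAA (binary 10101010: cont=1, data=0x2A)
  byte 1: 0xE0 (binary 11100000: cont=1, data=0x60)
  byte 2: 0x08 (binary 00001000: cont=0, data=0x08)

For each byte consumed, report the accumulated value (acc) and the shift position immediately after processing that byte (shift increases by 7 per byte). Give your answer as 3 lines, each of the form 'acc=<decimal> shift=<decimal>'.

Answer: acc=42 shift=7
acc=12330 shift=14
acc=143402 shift=21

Derivation:
byte 0=0xAA: payload=0x2A=42, contrib = 42<<0 = 42; acc -> 42, shift -> 7
byte 1=0xE0: payload=0x60=96, contrib = 96<<7 = 12288; acc -> 12330, shift -> 14
byte 2=0x08: payload=0x08=8, contrib = 8<<14 = 131072; acc -> 143402, shift -> 21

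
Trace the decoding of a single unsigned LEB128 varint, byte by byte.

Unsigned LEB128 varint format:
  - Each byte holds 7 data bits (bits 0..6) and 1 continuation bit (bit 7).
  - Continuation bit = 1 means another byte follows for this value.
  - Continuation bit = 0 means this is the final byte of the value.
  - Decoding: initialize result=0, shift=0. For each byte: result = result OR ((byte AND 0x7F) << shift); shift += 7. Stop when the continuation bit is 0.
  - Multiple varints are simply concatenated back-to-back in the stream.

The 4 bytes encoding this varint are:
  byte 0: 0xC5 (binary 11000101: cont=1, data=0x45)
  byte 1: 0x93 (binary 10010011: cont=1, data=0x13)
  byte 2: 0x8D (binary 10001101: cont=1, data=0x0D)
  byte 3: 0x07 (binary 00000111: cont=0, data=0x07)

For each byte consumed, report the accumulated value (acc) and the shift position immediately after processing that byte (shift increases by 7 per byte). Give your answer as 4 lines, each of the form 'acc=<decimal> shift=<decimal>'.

Answer: acc=69 shift=7
acc=2501 shift=14
acc=215493 shift=21
acc=14895557 shift=28

Derivation:
byte 0=0xC5: payload=0x45=69, contrib = 69<<0 = 69; acc -> 69, shift -> 7
byte 1=0x93: payload=0x13=19, contrib = 19<<7 = 2432; acc -> 2501, shift -> 14
byte 2=0x8D: payload=0x0D=13, contrib = 13<<14 = 212992; acc -> 215493, shift -> 21
byte 3=0x07: payload=0x07=7, contrib = 7<<21 = 14680064; acc -> 14895557, shift -> 28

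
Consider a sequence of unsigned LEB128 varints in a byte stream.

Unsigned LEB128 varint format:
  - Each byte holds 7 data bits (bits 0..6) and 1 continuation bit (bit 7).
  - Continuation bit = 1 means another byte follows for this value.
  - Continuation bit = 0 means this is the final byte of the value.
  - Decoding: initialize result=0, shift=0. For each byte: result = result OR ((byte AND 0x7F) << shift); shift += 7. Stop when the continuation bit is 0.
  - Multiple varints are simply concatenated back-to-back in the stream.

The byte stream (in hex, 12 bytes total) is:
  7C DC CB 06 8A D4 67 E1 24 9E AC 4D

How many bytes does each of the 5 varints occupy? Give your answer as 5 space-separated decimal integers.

Answer: 1 3 3 2 3

Derivation:
  byte[0]=0x7C cont=0 payload=0x7C=124: acc |= 124<<0 -> acc=124 shift=7 [end]
Varint 1: bytes[0:1] = 7C -> value 124 (1 byte(s))
  byte[1]=0xDC cont=1 payload=0x5C=92: acc |= 92<<0 -> acc=92 shift=7
  byte[2]=0xCB cont=1 payload=0x4B=75: acc |= 75<<7 -> acc=9692 shift=14
  byte[3]=0x06 cont=0 payload=0x06=6: acc |= 6<<14 -> acc=107996 shift=21 [end]
Varint 2: bytes[1:4] = DC CB 06 -> value 107996 (3 byte(s))
  byte[4]=0x8A cont=1 payload=0x0A=10: acc |= 10<<0 -> acc=10 shift=7
  byte[5]=0xD4 cont=1 payload=0x54=84: acc |= 84<<7 -> acc=10762 shift=14
  byte[6]=0x67 cont=0 payload=0x67=103: acc |= 103<<14 -> acc=1698314 shift=21 [end]
Varint 3: bytes[4:7] = 8A D4 67 -> value 1698314 (3 byte(s))
  byte[7]=0xE1 cont=1 payload=0x61=97: acc |= 97<<0 -> acc=97 shift=7
  byte[8]=0x24 cont=0 payload=0x24=36: acc |= 36<<7 -> acc=4705 shift=14 [end]
Varint 4: bytes[7:9] = E1 24 -> value 4705 (2 byte(s))
  byte[9]=0x9E cont=1 payload=0x1E=30: acc |= 30<<0 -> acc=30 shift=7
  byte[10]=0xAC cont=1 payload=0x2C=44: acc |= 44<<7 -> acc=5662 shift=14
  byte[11]=0x4D cont=0 payload=0x4D=77: acc |= 77<<14 -> acc=1267230 shift=21 [end]
Varint 5: bytes[9:12] = 9E AC 4D -> value 1267230 (3 byte(s))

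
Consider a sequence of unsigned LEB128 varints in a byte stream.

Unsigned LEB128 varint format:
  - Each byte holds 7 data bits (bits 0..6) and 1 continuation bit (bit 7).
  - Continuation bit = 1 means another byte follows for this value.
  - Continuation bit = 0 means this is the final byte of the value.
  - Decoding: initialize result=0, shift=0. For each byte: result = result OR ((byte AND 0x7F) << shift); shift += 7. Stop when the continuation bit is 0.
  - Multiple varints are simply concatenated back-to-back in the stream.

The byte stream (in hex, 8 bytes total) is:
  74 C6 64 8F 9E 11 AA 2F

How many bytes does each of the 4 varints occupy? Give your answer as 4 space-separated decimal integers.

  byte[0]=0x74 cont=0 payload=0x74=116: acc |= 116<<0 -> acc=116 shift=7 [end]
Varint 1: bytes[0:1] = 74 -> value 116 (1 byte(s))
  byte[1]=0xC6 cont=1 payload=0x46=70: acc |= 70<<0 -> acc=70 shift=7
  byte[2]=0x64 cont=0 payload=0x64=100: acc |= 100<<7 -> acc=12870 shift=14 [end]
Varint 2: bytes[1:3] = C6 64 -> value 12870 (2 byte(s))
  byte[3]=0x8F cont=1 payload=0x0F=15: acc |= 15<<0 -> acc=15 shift=7
  byte[4]=0x9E cont=1 payload=0x1E=30: acc |= 30<<7 -> acc=3855 shift=14
  byte[5]=0x11 cont=0 payload=0x11=17: acc |= 17<<14 -> acc=282383 shift=21 [end]
Varint 3: bytes[3:6] = 8F 9E 11 -> value 282383 (3 byte(s))
  byte[6]=0xAA cont=1 payload=0x2A=42: acc |= 42<<0 -> acc=42 shift=7
  byte[7]=0x2F cont=0 payload=0x2F=47: acc |= 47<<7 -> acc=6058 shift=14 [end]
Varint 4: bytes[6:8] = AA 2F -> value 6058 (2 byte(s))

Answer: 1 2 3 2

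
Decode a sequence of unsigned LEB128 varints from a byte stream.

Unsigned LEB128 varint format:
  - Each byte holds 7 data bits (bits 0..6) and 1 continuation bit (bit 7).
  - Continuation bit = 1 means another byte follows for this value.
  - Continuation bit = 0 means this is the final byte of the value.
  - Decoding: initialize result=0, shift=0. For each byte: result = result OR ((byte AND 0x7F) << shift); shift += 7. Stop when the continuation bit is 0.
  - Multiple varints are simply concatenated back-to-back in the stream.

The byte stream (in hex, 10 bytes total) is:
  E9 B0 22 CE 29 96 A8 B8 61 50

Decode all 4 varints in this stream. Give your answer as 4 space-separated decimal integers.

Answer: 563305 5326 204346390 80

Derivation:
  byte[0]=0xE9 cont=1 payload=0x69=105: acc |= 105<<0 -> acc=105 shift=7
  byte[1]=0xB0 cont=1 payload=0x30=48: acc |= 48<<7 -> acc=6249 shift=14
  byte[2]=0x22 cont=0 payload=0x22=34: acc |= 34<<14 -> acc=563305 shift=21 [end]
Varint 1: bytes[0:3] = E9 B0 22 -> value 563305 (3 byte(s))
  byte[3]=0xCE cont=1 payload=0x4E=78: acc |= 78<<0 -> acc=78 shift=7
  byte[4]=0x29 cont=0 payload=0x29=41: acc |= 41<<7 -> acc=5326 shift=14 [end]
Varint 2: bytes[3:5] = CE 29 -> value 5326 (2 byte(s))
  byte[5]=0x96 cont=1 payload=0x16=22: acc |= 22<<0 -> acc=22 shift=7
  byte[6]=0xA8 cont=1 payload=0x28=40: acc |= 40<<7 -> acc=5142 shift=14
  byte[7]=0xB8 cont=1 payload=0x38=56: acc |= 56<<14 -> acc=922646 shift=21
  byte[8]=0x61 cont=0 payload=0x61=97: acc |= 97<<21 -> acc=204346390 shift=28 [end]
Varint 3: bytes[5:9] = 96 A8 B8 61 -> value 204346390 (4 byte(s))
  byte[9]=0x50 cont=0 payload=0x50=80: acc |= 80<<0 -> acc=80 shift=7 [end]
Varint 4: bytes[9:10] = 50 -> value 80 (1 byte(s))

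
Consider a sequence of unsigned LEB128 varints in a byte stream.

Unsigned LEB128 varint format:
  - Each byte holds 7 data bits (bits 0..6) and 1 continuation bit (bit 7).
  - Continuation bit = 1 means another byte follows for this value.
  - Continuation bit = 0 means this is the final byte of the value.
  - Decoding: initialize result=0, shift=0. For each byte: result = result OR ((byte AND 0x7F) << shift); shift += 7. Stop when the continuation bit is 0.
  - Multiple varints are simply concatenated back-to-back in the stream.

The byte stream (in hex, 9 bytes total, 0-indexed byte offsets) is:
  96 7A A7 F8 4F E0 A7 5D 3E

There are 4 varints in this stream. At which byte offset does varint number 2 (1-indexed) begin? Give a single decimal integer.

Answer: 2

Derivation:
  byte[0]=0x96 cont=1 payload=0x16=22: acc |= 22<<0 -> acc=22 shift=7
  byte[1]=0x7A cont=0 payload=0x7A=122: acc |= 122<<7 -> acc=15638 shift=14 [end]
Varint 1: bytes[0:2] = 96 7A -> value 15638 (2 byte(s))
  byte[2]=0xA7 cont=1 payload=0x27=39: acc |= 39<<0 -> acc=39 shift=7
  byte[3]=0xF8 cont=1 payload=0x78=120: acc |= 120<<7 -> acc=15399 shift=14
  byte[4]=0x4F cont=0 payload=0x4F=79: acc |= 79<<14 -> acc=1309735 shift=21 [end]
Varint 2: bytes[2:5] = A7 F8 4F -> value 1309735 (3 byte(s))
  byte[5]=0xE0 cont=1 payload=0x60=96: acc |= 96<<0 -> acc=96 shift=7
  byte[6]=0xA7 cont=1 payload=0x27=39: acc |= 39<<7 -> acc=5088 shift=14
  byte[7]=0x5D cont=0 payload=0x5D=93: acc |= 93<<14 -> acc=1528800 shift=21 [end]
Varint 3: bytes[5:8] = E0 A7 5D -> value 1528800 (3 byte(s))
  byte[8]=0x3E cont=0 payload=0x3E=62: acc |= 62<<0 -> acc=62 shift=7 [end]
Varint 4: bytes[8:9] = 3E -> value 62 (1 byte(s))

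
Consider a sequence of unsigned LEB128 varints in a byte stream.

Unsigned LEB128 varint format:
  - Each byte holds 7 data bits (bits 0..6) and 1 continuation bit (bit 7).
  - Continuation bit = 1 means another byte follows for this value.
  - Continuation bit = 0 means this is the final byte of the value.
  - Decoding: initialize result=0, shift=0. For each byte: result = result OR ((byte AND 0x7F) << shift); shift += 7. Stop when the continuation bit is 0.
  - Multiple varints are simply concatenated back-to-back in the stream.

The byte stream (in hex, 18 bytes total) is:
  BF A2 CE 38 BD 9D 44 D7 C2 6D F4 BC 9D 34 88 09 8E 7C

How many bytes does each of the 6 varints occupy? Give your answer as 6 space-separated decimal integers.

Answer: 4 3 3 4 2 2

Derivation:
  byte[0]=0xBF cont=1 payload=0x3F=63: acc |= 63<<0 -> acc=63 shift=7
  byte[1]=0xA2 cont=1 payload=0x22=34: acc |= 34<<7 -> acc=4415 shift=14
  byte[2]=0xCE cont=1 payload=0x4E=78: acc |= 78<<14 -> acc=1282367 shift=21
  byte[3]=0x38 cont=0 payload=0x38=56: acc |= 56<<21 -> acc=118722879 shift=28 [end]
Varint 1: bytes[0:4] = BF A2 CE 38 -> value 118722879 (4 byte(s))
  byte[4]=0xBD cont=1 payload=0x3D=61: acc |= 61<<0 -> acc=61 shift=7
  byte[5]=0x9D cont=1 payload=0x1D=29: acc |= 29<<7 -> acc=3773 shift=14
  byte[6]=0x44 cont=0 payload=0x44=68: acc |= 68<<14 -> acc=1117885 shift=21 [end]
Varint 2: bytes[4:7] = BD 9D 44 -> value 1117885 (3 byte(s))
  byte[7]=0xD7 cont=1 payload=0x57=87: acc |= 87<<0 -> acc=87 shift=7
  byte[8]=0xC2 cont=1 payload=0x42=66: acc |= 66<<7 -> acc=8535 shift=14
  byte[9]=0x6D cont=0 payload=0x6D=109: acc |= 109<<14 -> acc=1794391 shift=21 [end]
Varint 3: bytes[7:10] = D7 C2 6D -> value 1794391 (3 byte(s))
  byte[10]=0xF4 cont=1 payload=0x74=116: acc |= 116<<0 -> acc=116 shift=7
  byte[11]=0xBC cont=1 payload=0x3C=60: acc |= 60<<7 -> acc=7796 shift=14
  byte[12]=0x9D cont=1 payload=0x1D=29: acc |= 29<<14 -> acc=482932 shift=21
  byte[13]=0x34 cont=0 payload=0x34=52: acc |= 52<<21 -> acc=109534836 shift=28 [end]
Varint 4: bytes[10:14] = F4 BC 9D 34 -> value 109534836 (4 byte(s))
  byte[14]=0x88 cont=1 payload=0x08=8: acc |= 8<<0 -> acc=8 shift=7
  byte[15]=0x09 cont=0 payload=0x09=9: acc |= 9<<7 -> acc=1160 shift=14 [end]
Varint 5: bytes[14:16] = 88 09 -> value 1160 (2 byte(s))
  byte[16]=0x8E cont=1 payload=0x0E=14: acc |= 14<<0 -> acc=14 shift=7
  byte[17]=0x7C cont=0 payload=0x7C=124: acc |= 124<<7 -> acc=15886 shift=14 [end]
Varint 6: bytes[16:18] = 8E 7C -> value 15886 (2 byte(s))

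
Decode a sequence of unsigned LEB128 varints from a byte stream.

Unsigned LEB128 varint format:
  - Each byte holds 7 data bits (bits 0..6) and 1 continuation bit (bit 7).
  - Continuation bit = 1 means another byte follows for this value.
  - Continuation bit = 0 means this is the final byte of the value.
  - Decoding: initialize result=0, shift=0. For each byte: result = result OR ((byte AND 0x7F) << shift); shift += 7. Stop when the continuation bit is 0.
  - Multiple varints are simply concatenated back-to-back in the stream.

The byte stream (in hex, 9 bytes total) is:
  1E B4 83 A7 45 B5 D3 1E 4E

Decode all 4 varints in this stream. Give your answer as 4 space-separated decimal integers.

  byte[0]=0x1E cont=0 payload=0x1E=30: acc |= 30<<0 -> acc=30 shift=7 [end]
Varint 1: bytes[0:1] = 1E -> value 30 (1 byte(s))
  byte[1]=0xB4 cont=1 payload=0x34=52: acc |= 52<<0 -> acc=52 shift=7
  byte[2]=0x83 cont=1 payload=0x03=3: acc |= 3<<7 -> acc=436 shift=14
  byte[3]=0xA7 cont=1 payload=0x27=39: acc |= 39<<14 -> acc=639412 shift=21
  byte[4]=0x45 cont=0 payload=0x45=69: acc |= 69<<21 -> acc=145342900 shift=28 [end]
Varint 2: bytes[1:5] = B4 83 A7 45 -> value 145342900 (4 byte(s))
  byte[5]=0xB5 cont=1 payload=0x35=53: acc |= 53<<0 -> acc=53 shift=7
  byte[6]=0xD3 cont=1 payload=0x53=83: acc |= 83<<7 -> acc=10677 shift=14
  byte[7]=0x1E cont=0 payload=0x1E=30: acc |= 30<<14 -> acc=502197 shift=21 [end]
Varint 3: bytes[5:8] = B5 D3 1E -> value 502197 (3 byte(s))
  byte[8]=0x4E cont=0 payload=0x4E=78: acc |= 78<<0 -> acc=78 shift=7 [end]
Varint 4: bytes[8:9] = 4E -> value 78 (1 byte(s))

Answer: 30 145342900 502197 78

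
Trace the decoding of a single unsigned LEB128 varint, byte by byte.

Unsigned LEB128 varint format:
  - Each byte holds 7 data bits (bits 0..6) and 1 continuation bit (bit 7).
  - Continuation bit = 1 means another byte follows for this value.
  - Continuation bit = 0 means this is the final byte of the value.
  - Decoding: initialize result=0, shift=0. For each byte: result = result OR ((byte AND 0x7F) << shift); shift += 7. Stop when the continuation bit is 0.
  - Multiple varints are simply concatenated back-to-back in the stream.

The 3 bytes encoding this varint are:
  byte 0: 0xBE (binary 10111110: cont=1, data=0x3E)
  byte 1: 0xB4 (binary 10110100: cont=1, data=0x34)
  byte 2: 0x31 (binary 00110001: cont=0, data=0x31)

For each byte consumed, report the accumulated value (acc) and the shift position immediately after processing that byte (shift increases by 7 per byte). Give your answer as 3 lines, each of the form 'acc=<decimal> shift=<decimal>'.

Answer: acc=62 shift=7
acc=6718 shift=14
acc=809534 shift=21

Derivation:
byte 0=0xBE: payload=0x3E=62, contrib = 62<<0 = 62; acc -> 62, shift -> 7
byte 1=0xB4: payload=0x34=52, contrib = 52<<7 = 6656; acc -> 6718, shift -> 14
byte 2=0x31: payload=0x31=49, contrib = 49<<14 = 802816; acc -> 809534, shift -> 21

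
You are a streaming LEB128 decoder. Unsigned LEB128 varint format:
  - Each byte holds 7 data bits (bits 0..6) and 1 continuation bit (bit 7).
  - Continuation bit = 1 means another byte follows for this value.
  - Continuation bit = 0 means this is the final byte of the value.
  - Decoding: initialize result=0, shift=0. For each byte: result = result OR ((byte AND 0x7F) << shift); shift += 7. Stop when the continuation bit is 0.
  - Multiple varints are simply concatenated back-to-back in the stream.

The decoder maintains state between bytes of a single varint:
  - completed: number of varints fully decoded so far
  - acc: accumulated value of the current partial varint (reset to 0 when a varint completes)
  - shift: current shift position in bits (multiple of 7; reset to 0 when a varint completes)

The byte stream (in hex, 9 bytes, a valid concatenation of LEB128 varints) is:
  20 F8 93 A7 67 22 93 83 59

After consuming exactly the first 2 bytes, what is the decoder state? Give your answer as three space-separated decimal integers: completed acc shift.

byte[0]=0x20 cont=0 payload=0x20: varint #1 complete (value=32); reset -> completed=1 acc=0 shift=0
byte[1]=0xF8 cont=1 payload=0x78: acc |= 120<<0 -> completed=1 acc=120 shift=7

Answer: 1 120 7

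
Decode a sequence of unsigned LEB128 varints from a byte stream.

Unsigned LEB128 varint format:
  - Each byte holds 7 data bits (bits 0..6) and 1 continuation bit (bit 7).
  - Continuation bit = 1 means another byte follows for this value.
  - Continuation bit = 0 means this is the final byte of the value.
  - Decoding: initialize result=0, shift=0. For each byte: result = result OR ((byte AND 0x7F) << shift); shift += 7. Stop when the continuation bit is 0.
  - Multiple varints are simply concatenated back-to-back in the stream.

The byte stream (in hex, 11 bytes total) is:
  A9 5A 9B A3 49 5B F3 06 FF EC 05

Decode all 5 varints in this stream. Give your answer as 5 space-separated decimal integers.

Answer: 11561 1200539 91 883 95871

Derivation:
  byte[0]=0xA9 cont=1 payload=0x29=41: acc |= 41<<0 -> acc=41 shift=7
  byte[1]=0x5A cont=0 payload=0x5A=90: acc |= 90<<7 -> acc=11561 shift=14 [end]
Varint 1: bytes[0:2] = A9 5A -> value 11561 (2 byte(s))
  byte[2]=0x9B cont=1 payload=0x1B=27: acc |= 27<<0 -> acc=27 shift=7
  byte[3]=0xA3 cont=1 payload=0x23=35: acc |= 35<<7 -> acc=4507 shift=14
  byte[4]=0x49 cont=0 payload=0x49=73: acc |= 73<<14 -> acc=1200539 shift=21 [end]
Varint 2: bytes[2:5] = 9B A3 49 -> value 1200539 (3 byte(s))
  byte[5]=0x5B cont=0 payload=0x5B=91: acc |= 91<<0 -> acc=91 shift=7 [end]
Varint 3: bytes[5:6] = 5B -> value 91 (1 byte(s))
  byte[6]=0xF3 cont=1 payload=0x73=115: acc |= 115<<0 -> acc=115 shift=7
  byte[7]=0x06 cont=0 payload=0x06=6: acc |= 6<<7 -> acc=883 shift=14 [end]
Varint 4: bytes[6:8] = F3 06 -> value 883 (2 byte(s))
  byte[8]=0xFF cont=1 payload=0x7F=127: acc |= 127<<0 -> acc=127 shift=7
  byte[9]=0xEC cont=1 payload=0x6C=108: acc |= 108<<7 -> acc=13951 shift=14
  byte[10]=0x05 cont=0 payload=0x05=5: acc |= 5<<14 -> acc=95871 shift=21 [end]
Varint 5: bytes[8:11] = FF EC 05 -> value 95871 (3 byte(s))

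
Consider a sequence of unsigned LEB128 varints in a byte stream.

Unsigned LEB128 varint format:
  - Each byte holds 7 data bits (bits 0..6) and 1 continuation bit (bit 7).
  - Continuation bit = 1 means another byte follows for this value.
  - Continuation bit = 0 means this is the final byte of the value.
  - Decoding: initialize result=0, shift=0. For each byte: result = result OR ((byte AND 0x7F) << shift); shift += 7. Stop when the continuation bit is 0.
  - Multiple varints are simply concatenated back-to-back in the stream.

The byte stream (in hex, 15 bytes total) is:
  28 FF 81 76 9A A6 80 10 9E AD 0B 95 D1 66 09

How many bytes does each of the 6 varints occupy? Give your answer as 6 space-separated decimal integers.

  byte[0]=0x28 cont=0 payload=0x28=40: acc |= 40<<0 -> acc=40 shift=7 [end]
Varint 1: bytes[0:1] = 28 -> value 40 (1 byte(s))
  byte[1]=0xFF cont=1 payload=0x7F=127: acc |= 127<<0 -> acc=127 shift=7
  byte[2]=0x81 cont=1 payload=0x01=1: acc |= 1<<7 -> acc=255 shift=14
  byte[3]=0x76 cont=0 payload=0x76=118: acc |= 118<<14 -> acc=1933567 shift=21 [end]
Varint 2: bytes[1:4] = FF 81 76 -> value 1933567 (3 byte(s))
  byte[4]=0x9A cont=1 payload=0x1A=26: acc |= 26<<0 -> acc=26 shift=7
  byte[5]=0xA6 cont=1 payload=0x26=38: acc |= 38<<7 -> acc=4890 shift=14
  byte[6]=0x80 cont=1 payload=0x00=0: acc |= 0<<14 -> acc=4890 shift=21
  byte[7]=0x10 cont=0 payload=0x10=16: acc |= 16<<21 -> acc=33559322 shift=28 [end]
Varint 3: bytes[4:8] = 9A A6 80 10 -> value 33559322 (4 byte(s))
  byte[8]=0x9E cont=1 payload=0x1E=30: acc |= 30<<0 -> acc=30 shift=7
  byte[9]=0xAD cont=1 payload=0x2D=45: acc |= 45<<7 -> acc=5790 shift=14
  byte[10]=0x0B cont=0 payload=0x0B=11: acc |= 11<<14 -> acc=186014 shift=21 [end]
Varint 4: bytes[8:11] = 9E AD 0B -> value 186014 (3 byte(s))
  byte[11]=0x95 cont=1 payload=0x15=21: acc |= 21<<0 -> acc=21 shift=7
  byte[12]=0xD1 cont=1 payload=0x51=81: acc |= 81<<7 -> acc=10389 shift=14
  byte[13]=0x66 cont=0 payload=0x66=102: acc |= 102<<14 -> acc=1681557 shift=21 [end]
Varint 5: bytes[11:14] = 95 D1 66 -> value 1681557 (3 byte(s))
  byte[14]=0x09 cont=0 payload=0x09=9: acc |= 9<<0 -> acc=9 shift=7 [end]
Varint 6: bytes[14:15] = 09 -> value 9 (1 byte(s))

Answer: 1 3 4 3 3 1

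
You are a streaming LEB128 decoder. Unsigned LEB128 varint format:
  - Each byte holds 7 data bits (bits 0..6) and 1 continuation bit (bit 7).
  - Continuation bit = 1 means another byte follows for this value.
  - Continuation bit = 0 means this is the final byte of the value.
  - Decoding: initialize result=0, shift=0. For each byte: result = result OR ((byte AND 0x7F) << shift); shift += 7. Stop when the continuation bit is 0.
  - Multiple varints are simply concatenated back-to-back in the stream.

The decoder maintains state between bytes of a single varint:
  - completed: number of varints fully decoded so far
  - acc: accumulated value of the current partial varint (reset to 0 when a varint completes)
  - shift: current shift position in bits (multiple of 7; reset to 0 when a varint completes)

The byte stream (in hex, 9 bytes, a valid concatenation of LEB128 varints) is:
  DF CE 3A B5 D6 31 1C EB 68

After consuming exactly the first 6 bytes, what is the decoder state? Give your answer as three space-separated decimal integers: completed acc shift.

Answer: 2 0 0

Derivation:
byte[0]=0xDF cont=1 payload=0x5F: acc |= 95<<0 -> completed=0 acc=95 shift=7
byte[1]=0xCE cont=1 payload=0x4E: acc |= 78<<7 -> completed=0 acc=10079 shift=14
byte[2]=0x3A cont=0 payload=0x3A: varint #1 complete (value=960351); reset -> completed=1 acc=0 shift=0
byte[3]=0xB5 cont=1 payload=0x35: acc |= 53<<0 -> completed=1 acc=53 shift=7
byte[4]=0xD6 cont=1 payload=0x56: acc |= 86<<7 -> completed=1 acc=11061 shift=14
byte[5]=0x31 cont=0 payload=0x31: varint #2 complete (value=813877); reset -> completed=2 acc=0 shift=0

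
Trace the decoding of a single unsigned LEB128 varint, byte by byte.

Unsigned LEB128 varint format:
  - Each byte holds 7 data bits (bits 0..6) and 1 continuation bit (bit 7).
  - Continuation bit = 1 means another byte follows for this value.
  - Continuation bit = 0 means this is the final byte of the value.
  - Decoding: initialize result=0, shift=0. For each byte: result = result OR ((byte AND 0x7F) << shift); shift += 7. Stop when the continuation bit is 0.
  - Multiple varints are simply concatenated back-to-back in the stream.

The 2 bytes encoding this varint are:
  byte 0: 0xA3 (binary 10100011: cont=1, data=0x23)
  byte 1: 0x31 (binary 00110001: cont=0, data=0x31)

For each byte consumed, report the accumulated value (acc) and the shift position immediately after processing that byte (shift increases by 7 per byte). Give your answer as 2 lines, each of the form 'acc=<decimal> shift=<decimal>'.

byte 0=0xA3: payload=0x23=35, contrib = 35<<0 = 35; acc -> 35, shift -> 7
byte 1=0x31: payload=0x31=49, contrib = 49<<7 = 6272; acc -> 6307, shift -> 14

Answer: acc=35 shift=7
acc=6307 shift=14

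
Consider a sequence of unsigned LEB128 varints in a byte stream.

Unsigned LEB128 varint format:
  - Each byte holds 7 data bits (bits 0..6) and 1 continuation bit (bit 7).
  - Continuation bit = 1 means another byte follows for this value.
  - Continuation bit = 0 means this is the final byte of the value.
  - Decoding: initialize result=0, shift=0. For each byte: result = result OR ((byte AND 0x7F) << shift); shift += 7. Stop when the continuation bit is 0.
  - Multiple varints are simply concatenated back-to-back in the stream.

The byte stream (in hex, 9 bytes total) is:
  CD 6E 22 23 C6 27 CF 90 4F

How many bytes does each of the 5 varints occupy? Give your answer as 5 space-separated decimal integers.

Answer: 2 1 1 2 3

Derivation:
  byte[0]=0xCD cont=1 payload=0x4D=77: acc |= 77<<0 -> acc=77 shift=7
  byte[1]=0x6E cont=0 payload=0x6E=110: acc |= 110<<7 -> acc=14157 shift=14 [end]
Varint 1: bytes[0:2] = CD 6E -> value 14157 (2 byte(s))
  byte[2]=0x22 cont=0 payload=0x22=34: acc |= 34<<0 -> acc=34 shift=7 [end]
Varint 2: bytes[2:3] = 22 -> value 34 (1 byte(s))
  byte[3]=0x23 cont=0 payload=0x23=35: acc |= 35<<0 -> acc=35 shift=7 [end]
Varint 3: bytes[3:4] = 23 -> value 35 (1 byte(s))
  byte[4]=0xC6 cont=1 payload=0x46=70: acc |= 70<<0 -> acc=70 shift=7
  byte[5]=0x27 cont=0 payload=0x27=39: acc |= 39<<7 -> acc=5062 shift=14 [end]
Varint 4: bytes[4:6] = C6 27 -> value 5062 (2 byte(s))
  byte[6]=0xCF cont=1 payload=0x4F=79: acc |= 79<<0 -> acc=79 shift=7
  byte[7]=0x90 cont=1 payload=0x10=16: acc |= 16<<7 -> acc=2127 shift=14
  byte[8]=0x4F cont=0 payload=0x4F=79: acc |= 79<<14 -> acc=1296463 shift=21 [end]
Varint 5: bytes[6:9] = CF 90 4F -> value 1296463 (3 byte(s))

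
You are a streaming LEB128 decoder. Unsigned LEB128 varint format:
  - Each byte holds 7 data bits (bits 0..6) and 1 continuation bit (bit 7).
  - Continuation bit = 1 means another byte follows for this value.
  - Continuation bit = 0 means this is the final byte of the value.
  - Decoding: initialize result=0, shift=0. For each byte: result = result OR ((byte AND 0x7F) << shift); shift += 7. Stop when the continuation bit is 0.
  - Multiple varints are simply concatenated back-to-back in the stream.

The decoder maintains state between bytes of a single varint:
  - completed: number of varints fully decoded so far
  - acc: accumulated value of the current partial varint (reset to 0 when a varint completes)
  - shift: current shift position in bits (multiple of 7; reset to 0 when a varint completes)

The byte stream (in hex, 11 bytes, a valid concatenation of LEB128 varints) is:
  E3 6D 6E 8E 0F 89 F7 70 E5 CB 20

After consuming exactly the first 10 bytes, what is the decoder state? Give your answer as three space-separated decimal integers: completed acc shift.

byte[0]=0xE3 cont=1 payload=0x63: acc |= 99<<0 -> completed=0 acc=99 shift=7
byte[1]=0x6D cont=0 payload=0x6D: varint #1 complete (value=14051); reset -> completed=1 acc=0 shift=0
byte[2]=0x6E cont=0 payload=0x6E: varint #2 complete (value=110); reset -> completed=2 acc=0 shift=0
byte[3]=0x8E cont=1 payload=0x0E: acc |= 14<<0 -> completed=2 acc=14 shift=7
byte[4]=0x0F cont=0 payload=0x0F: varint #3 complete (value=1934); reset -> completed=3 acc=0 shift=0
byte[5]=0x89 cont=1 payload=0x09: acc |= 9<<0 -> completed=3 acc=9 shift=7
byte[6]=0xF7 cont=1 payload=0x77: acc |= 119<<7 -> completed=3 acc=15241 shift=14
byte[7]=0x70 cont=0 payload=0x70: varint #4 complete (value=1850249); reset -> completed=4 acc=0 shift=0
byte[8]=0xE5 cont=1 payload=0x65: acc |= 101<<0 -> completed=4 acc=101 shift=7
byte[9]=0xCB cont=1 payload=0x4B: acc |= 75<<7 -> completed=4 acc=9701 shift=14

Answer: 4 9701 14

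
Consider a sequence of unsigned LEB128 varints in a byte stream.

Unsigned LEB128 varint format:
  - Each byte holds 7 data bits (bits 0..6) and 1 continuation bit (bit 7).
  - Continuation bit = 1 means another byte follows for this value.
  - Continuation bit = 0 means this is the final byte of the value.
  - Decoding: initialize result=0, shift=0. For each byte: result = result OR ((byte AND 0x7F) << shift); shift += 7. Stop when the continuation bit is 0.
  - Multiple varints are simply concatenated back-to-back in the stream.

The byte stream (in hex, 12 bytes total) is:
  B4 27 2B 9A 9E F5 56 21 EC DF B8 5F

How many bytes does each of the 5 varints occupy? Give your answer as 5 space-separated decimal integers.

Answer: 2 1 4 1 4

Derivation:
  byte[0]=0xB4 cont=1 payload=0x34=52: acc |= 52<<0 -> acc=52 shift=7
  byte[1]=0x27 cont=0 payload=0x27=39: acc |= 39<<7 -> acc=5044 shift=14 [end]
Varint 1: bytes[0:2] = B4 27 -> value 5044 (2 byte(s))
  byte[2]=0x2B cont=0 payload=0x2B=43: acc |= 43<<0 -> acc=43 shift=7 [end]
Varint 2: bytes[2:3] = 2B -> value 43 (1 byte(s))
  byte[3]=0x9A cont=1 payload=0x1A=26: acc |= 26<<0 -> acc=26 shift=7
  byte[4]=0x9E cont=1 payload=0x1E=30: acc |= 30<<7 -> acc=3866 shift=14
  byte[5]=0xF5 cont=1 payload=0x75=117: acc |= 117<<14 -> acc=1920794 shift=21
  byte[6]=0x56 cont=0 payload=0x56=86: acc |= 86<<21 -> acc=182275866 shift=28 [end]
Varint 3: bytes[3:7] = 9A 9E F5 56 -> value 182275866 (4 byte(s))
  byte[7]=0x21 cont=0 payload=0x21=33: acc |= 33<<0 -> acc=33 shift=7 [end]
Varint 4: bytes[7:8] = 21 -> value 33 (1 byte(s))
  byte[8]=0xEC cont=1 payload=0x6C=108: acc |= 108<<0 -> acc=108 shift=7
  byte[9]=0xDF cont=1 payload=0x5F=95: acc |= 95<<7 -> acc=12268 shift=14
  byte[10]=0xB8 cont=1 payload=0x38=56: acc |= 56<<14 -> acc=929772 shift=21
  byte[11]=0x5F cont=0 payload=0x5F=95: acc |= 95<<21 -> acc=200159212 shift=28 [end]
Varint 5: bytes[8:12] = EC DF B8 5F -> value 200159212 (4 byte(s))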